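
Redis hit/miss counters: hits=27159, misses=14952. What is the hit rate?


Formula: hit rate = hits / (hits + misses) * 100
hit rate = 27159 / (27159 + 14952) * 100
hit rate = 27159 / 42111 * 100
hit rate = 64.49%

64.49%


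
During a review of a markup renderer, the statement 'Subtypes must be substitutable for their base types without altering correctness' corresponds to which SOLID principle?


This describes the Liskov Substitution Principle (LSP)

Liskov Substitution Principle (LSP)


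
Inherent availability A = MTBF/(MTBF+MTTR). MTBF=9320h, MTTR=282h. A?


Availability = MTBF / (MTBF + MTTR)
Availability = 9320 / (9320 + 282)
Availability = 9320 / 9602
Availability = 97.0631%

97.0631%


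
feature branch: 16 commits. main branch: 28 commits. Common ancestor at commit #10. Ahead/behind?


Common ancestor: commit #10
feature commits after divergence: 16 - 10 = 6
main commits after divergence: 28 - 10 = 18
feature is 6 commits ahead of main
main is 18 commits ahead of feature

feature ahead: 6, main ahead: 18


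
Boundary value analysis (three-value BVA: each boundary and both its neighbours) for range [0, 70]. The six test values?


Range: [0, 70]
Boundaries: just below min, min, min+1, max-1, max, just above max
Values: [-1, 0, 1, 69, 70, 71]

[-1, 0, 1, 69, 70, 71]


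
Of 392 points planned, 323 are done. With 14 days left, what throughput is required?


Formula: Required rate = Remaining points / Days left
Remaining = 392 - 323 = 69 points
Required rate = 69 / 14 = 4.93 points/day

4.93 points/day


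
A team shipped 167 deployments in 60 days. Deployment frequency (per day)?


Formula: deployments per day = releases / days
= 167 / 60
= 2.783 deploys/day
(equivalently, 19.48 deploys/week)

2.783 deploys/day


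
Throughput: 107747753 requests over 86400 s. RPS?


Formula: throughput = requests / seconds
throughput = 107747753 / 86400
throughput = 1247.08 requests/second

1247.08 requests/second


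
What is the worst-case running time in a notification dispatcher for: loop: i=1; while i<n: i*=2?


Reasoning: i doubles each step so iterations are log2(n)
Complexity: O(log n)

O(log n)


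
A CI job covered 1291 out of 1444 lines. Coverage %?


Coverage = covered / total * 100
Coverage = 1291 / 1444 * 100
Coverage = 89.4%

89.4%


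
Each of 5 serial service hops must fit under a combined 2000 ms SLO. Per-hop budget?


Formula: per_stage = total_budget / stages
per_stage = 2000 / 5
per_stage = 400.0 ms

400.0 ms


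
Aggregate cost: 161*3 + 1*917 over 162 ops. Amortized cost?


Formula: Amortized cost = Total cost / Operations
Total cost = (161 * 3) + (1 * 917)
Total cost = 483 + 917 = 1400
Amortized = 1400 / 162 = 8.642

8.642


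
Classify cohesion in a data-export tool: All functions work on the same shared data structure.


Reasoning: Functions share data
Type: Communicational cohesion

Communicational cohesion


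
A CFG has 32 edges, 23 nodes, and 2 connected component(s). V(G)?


Formula: V(G) = E - N + 2P
V(G) = 32 - 23 + 2*2
V(G) = 9 + 4
V(G) = 13

13


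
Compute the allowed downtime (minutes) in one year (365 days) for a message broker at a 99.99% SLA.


Formula: allowed downtime = period * (100 - SLA) / 100
Period (year (365 days)) = 525600 minutes
Unavailability fraction = (100 - 99.99) / 100
Allowed downtime = 525600 * (100 - 99.99) / 100
Allowed downtime = 52.56 minutes

52.56 minutes


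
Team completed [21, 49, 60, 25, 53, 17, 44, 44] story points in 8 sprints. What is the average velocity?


Formula: Avg velocity = Total points / Number of sprints
Points: [21, 49, 60, 25, 53, 17, 44, 44]
Sum = 21 + 49 + 60 + 25 + 53 + 17 + 44 + 44 = 313
Avg velocity = 313 / 8 = 39.13 points/sprint

39.13 points/sprint


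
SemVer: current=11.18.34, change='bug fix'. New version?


Current: 11.18.34
Change category: 'bug fix' → patch bump
SemVer rule: patch bump → increment PATCH (MAJOR and MINOR unchanged)
New: 11.18.35

11.18.35


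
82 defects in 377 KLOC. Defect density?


Defect density = defects / KLOC
Defect density = 82 / 377
Defect density = 0.218 defects/KLOC

0.218 defects/KLOC


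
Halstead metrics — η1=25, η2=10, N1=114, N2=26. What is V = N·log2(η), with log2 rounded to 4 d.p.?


Formula: V = N * log2(η), where N = N1 + N2 and η = η1 + η2
η = 25 + 10 = 35
N = 114 + 26 = 140
log2(35) ≈ 5.1293
V = 140 * 5.1293 = 718.10

718.10


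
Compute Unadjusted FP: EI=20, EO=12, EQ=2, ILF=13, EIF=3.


UFP = EI*4 + EO*5 + EQ*4 + ILF*10 + EIF*7
UFP = 20*4 + 12*5 + 2*4 + 13*10 + 3*7
UFP = 80 + 60 + 8 + 130 + 21
UFP = 299

299


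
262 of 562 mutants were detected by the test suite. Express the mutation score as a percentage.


Mutation score = killed / total * 100
Mutation score = 262 / 562 * 100
Mutation score = 46.62%

46.62%


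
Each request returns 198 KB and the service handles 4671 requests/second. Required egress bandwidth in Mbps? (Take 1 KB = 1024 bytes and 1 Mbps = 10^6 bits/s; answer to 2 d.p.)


Formula: Mbps = payload_bytes * RPS * 8 / 1e6
Payload per request = 198 KB = 198 * 1024 = 202752 bytes
Total bytes/sec = 202752 * 4671 = 947054592
Total bits/sec = 947054592 * 8 = 7576436736
Mbps = 7576436736 / 1e6 = 7576.44

7576.44 Mbps


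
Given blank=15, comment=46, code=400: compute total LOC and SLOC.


Total LOC = blank + comment + code
Total LOC = 15 + 46 + 400 = 461
SLOC (source only) = code = 400

Total LOC: 461, SLOC: 400


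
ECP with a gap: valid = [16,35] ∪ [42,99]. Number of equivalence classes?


Valid ranges: [16,35] and [42,99]
Class 1: x < 16 — invalid
Class 2: 16 ≤ x ≤ 35 — valid
Class 3: 35 < x < 42 — invalid (gap between ranges)
Class 4: 42 ≤ x ≤ 99 — valid
Class 5: x > 99 — invalid
Total equivalence classes: 5

5 equivalence classes


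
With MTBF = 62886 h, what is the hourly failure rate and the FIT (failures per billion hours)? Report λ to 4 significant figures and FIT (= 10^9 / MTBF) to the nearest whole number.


Formula: λ = 1 / MTBF; FIT = λ × 1e9 = 1e9 / MTBF
λ = 1 / 62886 ≈ 1.590e-05 failures/hour
FIT = 1e9 / 62886 ≈ 15902 failures per 1e9 hours (nearest whole number)

λ = 1.590e-05 /h, FIT = 15902


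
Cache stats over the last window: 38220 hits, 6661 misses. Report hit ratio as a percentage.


Formula: hit rate = hits / (hits + misses) * 100
hit rate = 38220 / (38220 + 6661) * 100
hit rate = 38220 / 44881 * 100
hit rate = 85.16%

85.16%


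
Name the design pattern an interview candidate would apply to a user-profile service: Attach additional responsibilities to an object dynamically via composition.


This matches the Decorator pattern

Decorator


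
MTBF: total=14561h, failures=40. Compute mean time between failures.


Formula: MTBF = Total operating time / Number of failures
MTBF = 14561 / 40
MTBF = 364.03 hours

364.03 hours


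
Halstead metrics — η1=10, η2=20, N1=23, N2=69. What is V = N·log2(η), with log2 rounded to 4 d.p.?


Formula: V = N * log2(η), where N = N1 + N2 and η = η1 + η2
η = 10 + 20 = 30
N = 23 + 69 = 92
log2(30) ≈ 4.9069
V = 92 * 4.9069 = 451.43

451.43


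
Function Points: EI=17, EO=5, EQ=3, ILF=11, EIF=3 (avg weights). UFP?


UFP = EI*4 + EO*5 + EQ*4 + ILF*10 + EIF*7
UFP = 17*4 + 5*5 + 3*4 + 11*10 + 3*7
UFP = 68 + 25 + 12 + 110 + 21
UFP = 236

236


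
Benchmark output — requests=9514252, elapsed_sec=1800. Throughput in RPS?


Formula: throughput = requests / seconds
throughput = 9514252 / 1800
throughput = 5285.7 requests/second

5285.7 requests/second


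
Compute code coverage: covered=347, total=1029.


Coverage = covered / total * 100
Coverage = 347 / 1029 * 100
Coverage = 33.72%

33.72%


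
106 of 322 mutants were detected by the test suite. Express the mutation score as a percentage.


Mutation score = killed / total * 100
Mutation score = 106 / 322 * 100
Mutation score = 32.92%

32.92%


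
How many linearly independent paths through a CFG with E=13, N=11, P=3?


Formula: V(G) = E - N + 2P
V(G) = 13 - 11 + 2*3
V(G) = 2 + 6
V(G) = 8

8


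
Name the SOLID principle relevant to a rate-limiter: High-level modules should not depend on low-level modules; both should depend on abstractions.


This describes the Dependency Inversion Principle (DIP)

Dependency Inversion Principle (DIP)


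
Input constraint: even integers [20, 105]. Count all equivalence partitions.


Constraint: even integers in [20, 105]
Class 1: x < 20 — out-of-range invalid
Class 2: x in [20,105] but odd — wrong type invalid
Class 3: x in [20,105] and even — valid
Class 4: x > 105 — out-of-range invalid
Total equivalence classes: 4

4 equivalence classes


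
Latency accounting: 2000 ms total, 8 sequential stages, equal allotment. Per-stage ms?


Formula: per_stage = total_budget / stages
per_stage = 2000 / 8
per_stage = 250.0 ms

250.0 ms


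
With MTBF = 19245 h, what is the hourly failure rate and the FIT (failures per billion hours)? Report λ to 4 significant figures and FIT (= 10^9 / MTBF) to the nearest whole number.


Formula: λ = 1 / MTBF; FIT = λ × 1e9 = 1e9 / MTBF
λ = 1 / 19245 ≈ 5.196e-05 failures/hour
FIT = 1e9 / 19245 ≈ 51962 failures per 1e9 hours (nearest whole number)

λ = 5.196e-05 /h, FIT = 51962


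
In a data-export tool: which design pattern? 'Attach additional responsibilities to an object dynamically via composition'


This matches the Decorator pattern

Decorator


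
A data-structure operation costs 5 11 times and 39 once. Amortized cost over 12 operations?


Formula: Amortized cost = Total cost / Operations
Total cost = (11 * 5) + (1 * 39)
Total cost = 55 + 39 = 94
Amortized = 94 / 12 = 7.8333

7.8333


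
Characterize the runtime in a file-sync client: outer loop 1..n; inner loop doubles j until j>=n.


Reasoning: linear outer times logarithmic inner
Complexity: O(n log n)

O(n log n)


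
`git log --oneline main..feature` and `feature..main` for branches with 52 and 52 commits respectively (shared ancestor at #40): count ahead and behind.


Common ancestor: commit #40
feature commits after divergence: 52 - 40 = 12
main commits after divergence: 52 - 40 = 12
feature is 12 commits ahead of main
main is 12 commits ahead of feature

feature ahead: 12, main ahead: 12


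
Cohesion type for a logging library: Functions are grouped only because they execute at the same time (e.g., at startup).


Reasoning: Related by timing only
Type: Temporal cohesion

Temporal cohesion


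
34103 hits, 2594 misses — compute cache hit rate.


Formula: hit rate = hits / (hits + misses) * 100
hit rate = 34103 / (34103 + 2594) * 100
hit rate = 34103 / 36697 * 100
hit rate = 92.93%

92.93%


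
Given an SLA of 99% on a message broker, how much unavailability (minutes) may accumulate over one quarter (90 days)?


Formula: allowed downtime = period * (100 - SLA) / 100
Period (quarter (90 days)) = 129600 minutes
Unavailability fraction = (100 - 99.0) / 100
Allowed downtime = 129600 * (100 - 99.0) / 100
Allowed downtime = 1296.0 minutes

1296.0 minutes


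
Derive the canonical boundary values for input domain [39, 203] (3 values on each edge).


Range: [39, 203]
Boundaries: just below min, min, min+1, max-1, max, just above max
Values: [38, 39, 40, 202, 203, 204]

[38, 39, 40, 202, 203, 204]


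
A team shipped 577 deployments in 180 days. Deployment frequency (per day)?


Formula: deployments per day = releases / days
= 577 / 180
= 3.206 deploys/day
(equivalently, 22.44 deploys/week)

3.206 deploys/day


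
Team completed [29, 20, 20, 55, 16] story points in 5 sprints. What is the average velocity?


Formula: Avg velocity = Total points / Number of sprints
Points: [29, 20, 20, 55, 16]
Sum = 29 + 20 + 20 + 55 + 16 = 140
Avg velocity = 140 / 5 = 28.0 points/sprint

28.0 points/sprint


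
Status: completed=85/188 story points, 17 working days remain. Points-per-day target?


Formula: Required rate = Remaining points / Days left
Remaining = 188 - 85 = 103 points
Required rate = 103 / 17 = 6.06 points/day

6.06 points/day


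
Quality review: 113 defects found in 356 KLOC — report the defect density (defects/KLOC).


Defect density = defects / KLOC
Defect density = 113 / 356
Defect density = 0.317 defects/KLOC

0.317 defects/KLOC


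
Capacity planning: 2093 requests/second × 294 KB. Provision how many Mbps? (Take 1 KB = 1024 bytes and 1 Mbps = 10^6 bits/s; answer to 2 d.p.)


Formula: Mbps = payload_bytes * RPS * 8 / 1e6
Payload per request = 294 KB = 294 * 1024 = 301056 bytes
Total bytes/sec = 301056 * 2093 = 630110208
Total bits/sec = 630110208 * 8 = 5040881664
Mbps = 5040881664 / 1e6 = 5040.88

5040.88 Mbps


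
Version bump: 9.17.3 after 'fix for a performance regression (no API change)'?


Current: 9.17.3
Change category: 'fix for a performance regression (no API change)' → patch bump
SemVer rule: patch bump → increment PATCH (MAJOR and MINOR unchanged)
New: 9.17.4

9.17.4


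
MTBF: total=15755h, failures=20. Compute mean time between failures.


Formula: MTBF = Total operating time / Number of failures
MTBF = 15755 / 20
MTBF = 787.75 hours

787.75 hours


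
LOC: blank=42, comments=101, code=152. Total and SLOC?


Total LOC = blank + comment + code
Total LOC = 42 + 101 + 152 = 295
SLOC (source only) = code = 152

Total LOC: 295, SLOC: 152


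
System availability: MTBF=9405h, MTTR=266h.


Availability = MTBF / (MTBF + MTTR)
Availability = 9405 / (9405 + 266)
Availability = 9405 / 9671
Availability = 97.2495%

97.2495%


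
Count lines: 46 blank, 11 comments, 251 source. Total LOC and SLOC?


Total LOC = blank + comment + code
Total LOC = 46 + 11 + 251 = 308
SLOC (source only) = code = 251

Total LOC: 308, SLOC: 251


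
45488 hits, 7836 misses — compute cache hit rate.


Formula: hit rate = hits / (hits + misses) * 100
hit rate = 45488 / (45488 + 7836) * 100
hit rate = 45488 / 53324 * 100
hit rate = 85.3%

85.3%


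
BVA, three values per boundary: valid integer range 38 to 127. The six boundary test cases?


Range: [38, 127]
Boundaries: just below min, min, min+1, max-1, max, just above max
Values: [37, 38, 39, 126, 127, 128]

[37, 38, 39, 126, 127, 128]


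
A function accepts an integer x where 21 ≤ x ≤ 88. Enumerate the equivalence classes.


Valid range: [21, 88]
Class 1: x < 21 — invalid
Class 2: 21 ≤ x ≤ 88 — valid
Class 3: x > 88 — invalid
Total equivalence classes: 3

3 equivalence classes


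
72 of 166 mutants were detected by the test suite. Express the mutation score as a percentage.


Mutation score = killed / total * 100
Mutation score = 72 / 166 * 100
Mutation score = 43.37%

43.37%


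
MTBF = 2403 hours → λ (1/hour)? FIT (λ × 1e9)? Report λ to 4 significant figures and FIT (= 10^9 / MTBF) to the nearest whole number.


Formula: λ = 1 / MTBF; FIT = λ × 1e9 = 1e9 / MTBF
λ = 1 / 2403 ≈ 4.161e-04 failures/hour
FIT = 1e9 / 2403 ≈ 416146 failures per 1e9 hours (nearest whole number)

λ = 4.161e-04 /h, FIT = 416146


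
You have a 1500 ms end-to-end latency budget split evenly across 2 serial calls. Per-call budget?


Formula: per_stage = total_budget / stages
per_stage = 1500 / 2
per_stage = 750.0 ms

750.0 ms


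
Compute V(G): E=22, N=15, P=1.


Formula: V(G) = E - N + 2P
V(G) = 22 - 15 + 2*1
V(G) = 7 + 2
V(G) = 9

9


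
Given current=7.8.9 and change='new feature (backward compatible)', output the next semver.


Current: 7.8.9
Change category: 'new feature (backward compatible)' → minor bump
SemVer rule: minor bump → increment MINOR, reset PATCH to 0 (MAJOR unchanged)
New: 7.9.0

7.9.0


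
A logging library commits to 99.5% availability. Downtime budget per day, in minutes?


Formula: allowed downtime = period * (100 - SLA) / 100
Period (day) = 1440 minutes
Unavailability fraction = (100 - 99.5) / 100
Allowed downtime = 1440 * (100 - 99.5) / 100
Allowed downtime = 7.2 minutes

7.2 minutes


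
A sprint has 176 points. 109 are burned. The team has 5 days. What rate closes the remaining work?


Formula: Required rate = Remaining points / Days left
Remaining = 176 - 109 = 67 points
Required rate = 67 / 5 = 13.4 points/day

13.4 points/day


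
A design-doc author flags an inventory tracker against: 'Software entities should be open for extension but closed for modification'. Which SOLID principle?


This describes the Open/Closed Principle (OCP)

Open/Closed Principle (OCP)


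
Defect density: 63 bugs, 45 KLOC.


Defect density = defects / KLOC
Defect density = 63 / 45
Defect density = 1.4 defects/KLOC

1.4 defects/KLOC


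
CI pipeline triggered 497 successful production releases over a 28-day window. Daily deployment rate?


Formula: deployments per day = releases / days
= 497 / 28
= 17.75 deploys/day
(equivalently, 124.25 deploys/week)

17.75 deploys/day


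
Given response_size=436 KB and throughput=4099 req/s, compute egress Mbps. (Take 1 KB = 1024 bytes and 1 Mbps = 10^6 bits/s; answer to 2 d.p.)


Formula: Mbps = payload_bytes * RPS * 8 / 1e6
Payload per request = 436 KB = 436 * 1024 = 446464 bytes
Total bytes/sec = 446464 * 4099 = 1830055936
Total bits/sec = 1830055936 * 8 = 14640447488
Mbps = 14640447488 / 1e6 = 14640.45

14640.45 Mbps


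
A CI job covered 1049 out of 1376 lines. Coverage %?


Coverage = covered / total * 100
Coverage = 1049 / 1376 * 100
Coverage = 76.24%

76.24%


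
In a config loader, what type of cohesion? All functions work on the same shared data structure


Reasoning: Functions share data
Type: Communicational cohesion

Communicational cohesion


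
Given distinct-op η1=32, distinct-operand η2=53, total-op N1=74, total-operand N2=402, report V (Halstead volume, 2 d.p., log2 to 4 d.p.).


Formula: V = N * log2(η), where N = N1 + N2 and η = η1 + η2
η = 32 + 53 = 85
N = 74 + 402 = 476
log2(85) ≈ 6.4094
V = 476 * 6.4094 = 3050.87

3050.87


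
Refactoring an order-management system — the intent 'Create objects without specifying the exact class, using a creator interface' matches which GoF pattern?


This matches the Factory Method pattern

Factory Method


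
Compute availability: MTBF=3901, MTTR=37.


Availability = MTBF / (MTBF + MTTR)
Availability = 3901 / (3901 + 37)
Availability = 3901 / 3938
Availability = 99.0604%

99.0604%


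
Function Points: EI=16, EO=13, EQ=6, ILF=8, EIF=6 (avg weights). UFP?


UFP = EI*4 + EO*5 + EQ*4 + ILF*10 + EIF*7
UFP = 16*4 + 13*5 + 6*4 + 8*10 + 6*7
UFP = 64 + 65 + 24 + 80 + 42
UFP = 275

275


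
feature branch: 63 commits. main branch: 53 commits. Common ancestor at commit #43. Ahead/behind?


Common ancestor: commit #43
feature commits after divergence: 63 - 43 = 20
main commits after divergence: 53 - 43 = 10
feature is 20 commits ahead of main
main is 10 commits ahead of feature

feature ahead: 20, main ahead: 10


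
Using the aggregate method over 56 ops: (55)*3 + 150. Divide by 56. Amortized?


Formula: Amortized cost = Total cost / Operations
Total cost = (55 * 3) + (1 * 150)
Total cost = 165 + 150 = 315
Amortized = 315 / 56 = 5.625

5.625


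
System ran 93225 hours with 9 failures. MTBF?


Formula: MTBF = Total operating time / Number of failures
MTBF = 93225 / 9
MTBF = 10358.33 hours

10358.33 hours


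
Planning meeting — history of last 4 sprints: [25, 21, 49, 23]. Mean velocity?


Formula: Avg velocity = Total points / Number of sprints
Points: [25, 21, 49, 23]
Sum = 25 + 21 + 49 + 23 = 118
Avg velocity = 118 / 4 = 29.5 points/sprint

29.5 points/sprint


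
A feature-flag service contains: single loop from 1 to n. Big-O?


Reasoning: one pass through n items
Complexity: O(n)

O(n)


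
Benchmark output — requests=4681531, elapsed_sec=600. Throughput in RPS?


Formula: throughput = requests / seconds
throughput = 4681531 / 600
throughput = 7802.55 requests/second

7802.55 requests/second


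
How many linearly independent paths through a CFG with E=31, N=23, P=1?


Formula: V(G) = E - N + 2P
V(G) = 31 - 23 + 2*1
V(G) = 8 + 2
V(G) = 10

10


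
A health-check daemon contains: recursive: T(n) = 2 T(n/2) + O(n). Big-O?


Reasoning: master theorem case 2 (merge-sort recurrence)
Complexity: O(n log n)

O(n log n)


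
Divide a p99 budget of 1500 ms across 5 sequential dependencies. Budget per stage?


Formula: per_stage = total_budget / stages
per_stage = 1500 / 5
per_stage = 300.0 ms

300.0 ms


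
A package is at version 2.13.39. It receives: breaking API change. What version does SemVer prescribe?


Current: 2.13.39
Change category: 'breaking API change' → major bump
SemVer rule: major bump → increment MAJOR, reset MINOR and PATCH to 0
New: 3.0.0

3.0.0


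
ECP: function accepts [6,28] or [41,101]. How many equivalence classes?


Valid ranges: [6,28] and [41,101]
Class 1: x < 6 — invalid
Class 2: 6 ≤ x ≤ 28 — valid
Class 3: 28 < x < 41 — invalid (gap between ranges)
Class 4: 41 ≤ x ≤ 101 — valid
Class 5: x > 101 — invalid
Total equivalence classes: 5

5 equivalence classes


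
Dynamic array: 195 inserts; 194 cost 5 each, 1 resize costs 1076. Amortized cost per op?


Formula: Amortized cost = Total cost / Operations
Total cost = (194 * 5) + (1 * 1076)
Total cost = 970 + 1076 = 2046
Amortized = 2046 / 195 = 10.4923

10.4923


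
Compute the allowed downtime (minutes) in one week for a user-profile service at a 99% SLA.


Formula: allowed downtime = period * (100 - SLA) / 100
Period (week) = 10080 minutes
Unavailability fraction = (100 - 99.0) / 100
Allowed downtime = 10080 * (100 - 99.0) / 100
Allowed downtime = 100.8 minutes

100.8 minutes


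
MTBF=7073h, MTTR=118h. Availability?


Availability = MTBF / (MTBF + MTTR)
Availability = 7073 / (7073 + 118)
Availability = 7073 / 7191
Availability = 98.3591%

98.3591%


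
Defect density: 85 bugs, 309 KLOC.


Defect density = defects / KLOC
Defect density = 85 / 309
Defect density = 0.275 defects/KLOC

0.275 defects/KLOC


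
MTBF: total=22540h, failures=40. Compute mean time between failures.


Formula: MTBF = Total operating time / Number of failures
MTBF = 22540 / 40
MTBF = 563.5 hours

563.5 hours


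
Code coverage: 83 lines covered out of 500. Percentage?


Coverage = covered / total * 100
Coverage = 83 / 500 * 100
Coverage = 16.6%

16.6%


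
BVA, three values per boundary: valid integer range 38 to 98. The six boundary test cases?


Range: [38, 98]
Boundaries: just below min, min, min+1, max-1, max, just above max
Values: [37, 38, 39, 97, 98, 99]

[37, 38, 39, 97, 98, 99]


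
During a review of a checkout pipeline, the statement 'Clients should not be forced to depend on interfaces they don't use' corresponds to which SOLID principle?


This describes the Interface Segregation Principle (ISP)

Interface Segregation Principle (ISP)


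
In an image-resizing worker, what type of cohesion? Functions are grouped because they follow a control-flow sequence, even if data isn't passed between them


Reasoning: Grouped by order of execution within a routine, not by data flow
Type: Procedural cohesion

Procedural cohesion


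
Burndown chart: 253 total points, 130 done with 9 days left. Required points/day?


Formula: Required rate = Remaining points / Days left
Remaining = 253 - 130 = 123 points
Required rate = 123 / 9 = 13.67 points/day

13.67 points/day


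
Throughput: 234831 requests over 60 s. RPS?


Formula: throughput = requests / seconds
throughput = 234831 / 60
throughput = 3913.85 requests/second

3913.85 requests/second


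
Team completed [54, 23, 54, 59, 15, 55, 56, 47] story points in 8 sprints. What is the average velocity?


Formula: Avg velocity = Total points / Number of sprints
Points: [54, 23, 54, 59, 15, 55, 56, 47]
Sum = 54 + 23 + 54 + 59 + 15 + 55 + 56 + 47 = 363
Avg velocity = 363 / 8 = 45.38 points/sprint

45.38 points/sprint


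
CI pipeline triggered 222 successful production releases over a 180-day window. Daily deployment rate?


Formula: deployments per day = releases / days
= 222 / 180
= 1.233 deploys/day
(equivalently, 8.63 deploys/week)

1.233 deploys/day


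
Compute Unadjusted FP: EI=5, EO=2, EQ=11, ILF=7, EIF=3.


UFP = EI*4 + EO*5 + EQ*4 + ILF*10 + EIF*7
UFP = 5*4 + 2*5 + 11*4 + 7*10 + 3*7
UFP = 20 + 10 + 44 + 70 + 21
UFP = 165

165


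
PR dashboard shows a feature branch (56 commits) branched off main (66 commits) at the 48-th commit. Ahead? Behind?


Common ancestor: commit #48
feature commits after divergence: 56 - 48 = 8
main commits after divergence: 66 - 48 = 18
feature is 8 commits ahead of main
main is 18 commits ahead of feature

feature ahead: 8, main ahead: 18


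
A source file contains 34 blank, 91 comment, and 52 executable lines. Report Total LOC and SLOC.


Total LOC = blank + comment + code
Total LOC = 34 + 91 + 52 = 177
SLOC (source only) = code = 52

Total LOC: 177, SLOC: 52


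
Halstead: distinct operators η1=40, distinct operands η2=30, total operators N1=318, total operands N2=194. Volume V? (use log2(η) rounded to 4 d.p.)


Formula: V = N * log2(η), where N = N1 + N2 and η = η1 + η2
η = 40 + 30 = 70
N = 318 + 194 = 512
log2(70) ≈ 6.1293
V = 512 * 6.1293 = 3138.20

3138.20


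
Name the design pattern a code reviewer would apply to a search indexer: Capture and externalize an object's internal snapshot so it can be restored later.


This matches the Memento pattern

Memento


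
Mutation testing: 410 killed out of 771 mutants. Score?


Mutation score = killed / total * 100
Mutation score = 410 / 771 * 100
Mutation score = 53.18%

53.18%


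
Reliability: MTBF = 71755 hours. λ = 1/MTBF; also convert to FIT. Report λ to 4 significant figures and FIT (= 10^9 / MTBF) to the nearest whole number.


Formula: λ = 1 / MTBF; FIT = λ × 1e9 = 1e9 / MTBF
λ = 1 / 71755 ≈ 1.394e-05 failures/hour
FIT = 1e9 / 71755 ≈ 13936 failures per 1e9 hours (nearest whole number)

λ = 1.394e-05 /h, FIT = 13936


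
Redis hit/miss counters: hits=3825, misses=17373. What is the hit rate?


Formula: hit rate = hits / (hits + misses) * 100
hit rate = 3825 / (3825 + 17373) * 100
hit rate = 3825 / 21198 * 100
hit rate = 18.04%

18.04%


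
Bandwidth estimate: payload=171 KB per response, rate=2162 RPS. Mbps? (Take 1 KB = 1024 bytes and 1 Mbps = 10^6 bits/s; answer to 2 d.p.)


Formula: Mbps = payload_bytes * RPS * 8 / 1e6
Payload per request = 171 KB = 171 * 1024 = 175104 bytes
Total bytes/sec = 175104 * 2162 = 378574848
Total bits/sec = 378574848 * 8 = 3028598784
Mbps = 3028598784 / 1e6 = 3028.6

3028.6 Mbps


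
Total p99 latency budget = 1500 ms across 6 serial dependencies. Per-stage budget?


Formula: per_stage = total_budget / stages
per_stage = 1500 / 6
per_stage = 250.0 ms

250.0 ms


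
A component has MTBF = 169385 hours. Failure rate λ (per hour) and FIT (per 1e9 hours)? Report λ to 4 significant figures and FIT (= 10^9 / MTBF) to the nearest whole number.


Formula: λ = 1 / MTBF; FIT = λ × 1e9 = 1e9 / MTBF
λ = 1 / 169385 ≈ 5.904e-06 failures/hour
FIT = 1e9 / 169385 ≈ 5904 failures per 1e9 hours (nearest whole number)

λ = 5.904e-06 /h, FIT = 5904


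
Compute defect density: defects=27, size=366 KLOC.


Defect density = defects / KLOC
Defect density = 27 / 366
Defect density = 0.074 defects/KLOC

0.074 defects/KLOC


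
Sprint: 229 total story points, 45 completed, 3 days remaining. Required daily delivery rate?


Formula: Required rate = Remaining points / Days left
Remaining = 229 - 45 = 184 points
Required rate = 184 / 3 = 61.33 points/day

61.33 points/day


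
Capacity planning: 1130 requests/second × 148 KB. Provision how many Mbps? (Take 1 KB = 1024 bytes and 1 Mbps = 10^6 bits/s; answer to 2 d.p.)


Formula: Mbps = payload_bytes * RPS * 8 / 1e6
Payload per request = 148 KB = 148 * 1024 = 151552 bytes
Total bytes/sec = 151552 * 1130 = 171253760
Total bits/sec = 171253760 * 8 = 1370030080
Mbps = 1370030080 / 1e6 = 1370.03

1370.03 Mbps


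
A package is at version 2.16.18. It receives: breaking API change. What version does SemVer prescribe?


Current: 2.16.18
Change category: 'breaking API change' → major bump
SemVer rule: major bump → increment MAJOR, reset MINOR and PATCH to 0
New: 3.0.0

3.0.0


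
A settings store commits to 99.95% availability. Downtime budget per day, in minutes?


Formula: allowed downtime = period * (100 - SLA) / 100
Period (day) = 1440 minutes
Unavailability fraction = (100 - 99.95) / 100
Allowed downtime = 1440 * (100 - 99.95) / 100
Allowed downtime = 0.72 minutes

0.72 minutes


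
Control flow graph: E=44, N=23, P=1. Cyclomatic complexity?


Formula: V(G) = E - N + 2P
V(G) = 44 - 23 + 2*1
V(G) = 21 + 2
V(G) = 23

23


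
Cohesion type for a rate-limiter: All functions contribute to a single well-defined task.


Reasoning: Best: single purpose
Type: Functional cohesion

Functional cohesion


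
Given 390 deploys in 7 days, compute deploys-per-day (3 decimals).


Formula: deployments per day = releases / days
= 390 / 7
= 55.714 deploys/day
(equivalently, 390.0 deploys/week)

55.714 deploys/day


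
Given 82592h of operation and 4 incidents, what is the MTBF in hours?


Formula: MTBF = Total operating time / Number of failures
MTBF = 82592 / 4
MTBF = 20648.0 hours

20648.0 hours


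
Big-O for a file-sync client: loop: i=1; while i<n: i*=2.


Reasoning: i doubles each step so iterations are log2(n)
Complexity: O(log n)

O(log n)


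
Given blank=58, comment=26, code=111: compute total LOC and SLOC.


Total LOC = blank + comment + code
Total LOC = 58 + 26 + 111 = 195
SLOC (source only) = code = 111

Total LOC: 195, SLOC: 111


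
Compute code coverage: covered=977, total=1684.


Coverage = covered / total * 100
Coverage = 977 / 1684 * 100
Coverage = 58.02%

58.02%


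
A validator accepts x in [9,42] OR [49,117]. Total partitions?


Valid ranges: [9,42] and [49,117]
Class 1: x < 9 — invalid
Class 2: 9 ≤ x ≤ 42 — valid
Class 3: 42 < x < 49 — invalid (gap between ranges)
Class 4: 49 ≤ x ≤ 117 — valid
Class 5: x > 117 — invalid
Total equivalence classes: 5

5 equivalence classes


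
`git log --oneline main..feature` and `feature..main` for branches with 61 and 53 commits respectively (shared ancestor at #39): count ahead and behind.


Common ancestor: commit #39
feature commits after divergence: 61 - 39 = 22
main commits after divergence: 53 - 39 = 14
feature is 22 commits ahead of main
main is 14 commits ahead of feature

feature ahead: 22, main ahead: 14


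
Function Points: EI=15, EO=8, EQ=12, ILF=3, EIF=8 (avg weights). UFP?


UFP = EI*4 + EO*5 + EQ*4 + ILF*10 + EIF*7
UFP = 15*4 + 8*5 + 12*4 + 3*10 + 8*7
UFP = 60 + 40 + 48 + 30 + 56
UFP = 234

234


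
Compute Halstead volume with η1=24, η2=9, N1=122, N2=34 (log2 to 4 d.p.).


Formula: V = N * log2(η), where N = N1 + N2 and η = η1 + η2
η = 24 + 9 = 33
N = 122 + 34 = 156
log2(33) ≈ 5.0444
V = 156 * 5.0444 = 786.93

786.93


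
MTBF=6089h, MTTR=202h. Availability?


Availability = MTBF / (MTBF + MTTR)
Availability = 6089 / (6089 + 202)
Availability = 6089 / 6291
Availability = 96.7891%

96.7891%


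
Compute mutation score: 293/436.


Mutation score = killed / total * 100
Mutation score = 293 / 436 * 100
Mutation score = 67.2%

67.2%


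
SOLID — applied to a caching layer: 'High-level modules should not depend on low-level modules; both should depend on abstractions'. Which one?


This describes the Dependency Inversion Principle (DIP)

Dependency Inversion Principle (DIP)


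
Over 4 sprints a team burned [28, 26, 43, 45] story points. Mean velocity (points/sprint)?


Formula: Avg velocity = Total points / Number of sprints
Points: [28, 26, 43, 45]
Sum = 28 + 26 + 43 + 45 = 142
Avg velocity = 142 / 4 = 35.5 points/sprint

35.5 points/sprint


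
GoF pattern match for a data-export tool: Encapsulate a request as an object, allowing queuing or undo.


This matches the Command pattern

Command


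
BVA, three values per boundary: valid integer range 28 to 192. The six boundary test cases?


Range: [28, 192]
Boundaries: just below min, min, min+1, max-1, max, just above max
Values: [27, 28, 29, 191, 192, 193]

[27, 28, 29, 191, 192, 193]


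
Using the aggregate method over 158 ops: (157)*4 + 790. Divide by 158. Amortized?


Formula: Amortized cost = Total cost / Operations
Total cost = (157 * 4) + (1 * 790)
Total cost = 628 + 790 = 1418
Amortized = 1418 / 158 = 8.9747

8.9747


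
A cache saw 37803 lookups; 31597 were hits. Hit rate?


Formula: hit rate = hits / (hits + misses) * 100
hit rate = 31597 / (31597 + 6206) * 100
hit rate = 31597 / 37803 * 100
hit rate = 83.58%

83.58%


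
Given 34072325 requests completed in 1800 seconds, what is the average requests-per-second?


Formula: throughput = requests / seconds
throughput = 34072325 / 1800
throughput = 18929.07 requests/second

18929.07 requests/second


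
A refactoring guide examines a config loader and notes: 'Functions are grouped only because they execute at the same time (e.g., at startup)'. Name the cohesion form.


Reasoning: Related by timing only
Type: Temporal cohesion

Temporal cohesion


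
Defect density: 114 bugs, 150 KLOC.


Defect density = defects / KLOC
Defect density = 114 / 150
Defect density = 0.76 defects/KLOC

0.76 defects/KLOC


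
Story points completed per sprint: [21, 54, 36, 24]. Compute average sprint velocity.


Formula: Avg velocity = Total points / Number of sprints
Points: [21, 54, 36, 24]
Sum = 21 + 54 + 36 + 24 = 135
Avg velocity = 135 / 4 = 33.75 points/sprint

33.75 points/sprint


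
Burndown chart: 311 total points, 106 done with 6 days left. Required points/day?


Formula: Required rate = Remaining points / Days left
Remaining = 311 - 106 = 205 points
Required rate = 205 / 6 = 34.17 points/day

34.17 points/day


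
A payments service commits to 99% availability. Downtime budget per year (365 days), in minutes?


Formula: allowed downtime = period * (100 - SLA) / 100
Period (year (365 days)) = 525600 minutes
Unavailability fraction = (100 - 99.0) / 100
Allowed downtime = 525600 * (100 - 99.0) / 100
Allowed downtime = 5256.0 minutes

5256.0 minutes


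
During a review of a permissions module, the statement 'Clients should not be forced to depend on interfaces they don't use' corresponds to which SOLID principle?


This describes the Interface Segregation Principle (ISP)

Interface Segregation Principle (ISP)


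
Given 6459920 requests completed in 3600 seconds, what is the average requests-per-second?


Formula: throughput = requests / seconds
throughput = 6459920 / 3600
throughput = 1794.42 requests/second

1794.42 requests/second


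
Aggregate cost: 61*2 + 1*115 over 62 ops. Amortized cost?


Formula: Amortized cost = Total cost / Operations
Total cost = (61 * 2) + (1 * 115)
Total cost = 122 + 115 = 237
Amortized = 237 / 62 = 3.8226

3.8226


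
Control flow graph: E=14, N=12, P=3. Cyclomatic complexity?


Formula: V(G) = E - N + 2P
V(G) = 14 - 12 + 2*3
V(G) = 2 + 6
V(G) = 8

8


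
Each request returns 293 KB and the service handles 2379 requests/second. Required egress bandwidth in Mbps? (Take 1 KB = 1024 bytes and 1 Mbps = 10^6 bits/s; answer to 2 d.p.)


Formula: Mbps = payload_bytes * RPS * 8 / 1e6
Payload per request = 293 KB = 293 * 1024 = 300032 bytes
Total bytes/sec = 300032 * 2379 = 713776128
Total bits/sec = 713776128 * 8 = 5710209024
Mbps = 5710209024 / 1e6 = 5710.21

5710.21 Mbps


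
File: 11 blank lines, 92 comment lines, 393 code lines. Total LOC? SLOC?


Total LOC = blank + comment + code
Total LOC = 11 + 92 + 393 = 496
SLOC (source only) = code = 393

Total LOC: 496, SLOC: 393


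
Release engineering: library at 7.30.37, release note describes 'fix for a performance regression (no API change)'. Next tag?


Current: 7.30.37
Change category: 'fix for a performance regression (no API change)' → patch bump
SemVer rule: patch bump → increment PATCH (MAJOR and MINOR unchanged)
New: 7.30.38

7.30.38


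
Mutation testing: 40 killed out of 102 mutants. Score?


Mutation score = killed / total * 100
Mutation score = 40 / 102 * 100
Mutation score = 39.22%

39.22%


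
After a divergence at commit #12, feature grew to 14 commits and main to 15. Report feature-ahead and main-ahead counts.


Common ancestor: commit #12
feature commits after divergence: 14 - 12 = 2
main commits after divergence: 15 - 12 = 3
feature is 2 commits ahead of main
main is 3 commits ahead of feature

feature ahead: 2, main ahead: 3


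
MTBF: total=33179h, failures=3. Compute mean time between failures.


Formula: MTBF = Total operating time / Number of failures
MTBF = 33179 / 3
MTBF = 11059.67 hours

11059.67 hours


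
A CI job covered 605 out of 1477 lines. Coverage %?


Coverage = covered / total * 100
Coverage = 605 / 1477 * 100
Coverage = 40.96%

40.96%


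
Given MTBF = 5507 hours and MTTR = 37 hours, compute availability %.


Availability = MTBF / (MTBF + MTTR)
Availability = 5507 / (5507 + 37)
Availability = 5507 / 5544
Availability = 99.3326%

99.3326%


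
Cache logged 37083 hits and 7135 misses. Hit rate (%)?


Formula: hit rate = hits / (hits + misses) * 100
hit rate = 37083 / (37083 + 7135) * 100
hit rate = 37083 / 44218 * 100
hit rate = 83.86%

83.86%


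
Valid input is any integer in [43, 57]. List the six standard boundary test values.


Range: [43, 57]
Boundaries: just below min, min, min+1, max-1, max, just above max
Values: [42, 43, 44, 56, 57, 58]

[42, 43, 44, 56, 57, 58]


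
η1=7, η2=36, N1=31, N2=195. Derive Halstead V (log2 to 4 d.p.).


Formula: V = N * log2(η), where N = N1 + N2 and η = η1 + η2
η = 7 + 36 = 43
N = 31 + 195 = 226
log2(43) ≈ 5.4263
V = 226 * 5.4263 = 1226.34

1226.34


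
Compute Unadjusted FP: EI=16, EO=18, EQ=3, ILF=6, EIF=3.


UFP = EI*4 + EO*5 + EQ*4 + ILF*10 + EIF*7
UFP = 16*4 + 18*5 + 3*4 + 6*10 + 3*7
UFP = 64 + 90 + 12 + 60 + 21
UFP = 247

247


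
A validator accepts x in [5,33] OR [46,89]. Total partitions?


Valid ranges: [5,33] and [46,89]
Class 1: x < 5 — invalid
Class 2: 5 ≤ x ≤ 33 — valid
Class 3: 33 < x < 46 — invalid (gap between ranges)
Class 4: 46 ≤ x ≤ 89 — valid
Class 5: x > 89 — invalid
Total equivalence classes: 5

5 equivalence classes


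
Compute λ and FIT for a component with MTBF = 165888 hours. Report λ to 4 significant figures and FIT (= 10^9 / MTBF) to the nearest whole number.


Formula: λ = 1 / MTBF; FIT = λ × 1e9 = 1e9 / MTBF
λ = 1 / 165888 ≈ 6.028e-06 failures/hour
FIT = 1e9 / 165888 ≈ 6028 failures per 1e9 hours (nearest whole number)

λ = 6.028e-06 /h, FIT = 6028


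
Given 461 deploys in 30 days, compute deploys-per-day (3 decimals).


Formula: deployments per day = releases / days
= 461 / 30
= 15.367 deploys/day
(equivalently, 107.57 deploys/week)

15.367 deploys/day


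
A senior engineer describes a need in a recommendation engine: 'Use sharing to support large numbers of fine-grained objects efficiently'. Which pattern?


This matches the Flyweight pattern

Flyweight


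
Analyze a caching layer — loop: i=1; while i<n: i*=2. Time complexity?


Reasoning: i doubles each step so iterations are log2(n)
Complexity: O(log n)

O(log n)


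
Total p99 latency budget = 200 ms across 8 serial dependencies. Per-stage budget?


Formula: per_stage = total_budget / stages
per_stage = 200 / 8
per_stage = 25.0 ms

25.0 ms


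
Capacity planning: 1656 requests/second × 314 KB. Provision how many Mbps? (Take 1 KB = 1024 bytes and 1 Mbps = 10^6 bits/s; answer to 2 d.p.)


Formula: Mbps = payload_bytes * RPS * 8 / 1e6
Payload per request = 314 KB = 314 * 1024 = 321536 bytes
Total bytes/sec = 321536 * 1656 = 532463616
Total bits/sec = 532463616 * 8 = 4259708928
Mbps = 4259708928 / 1e6 = 4259.71

4259.71 Mbps
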